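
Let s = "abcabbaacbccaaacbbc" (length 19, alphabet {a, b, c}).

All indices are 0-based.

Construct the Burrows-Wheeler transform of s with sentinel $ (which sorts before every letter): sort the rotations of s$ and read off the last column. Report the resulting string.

ccabc$aabacbacbcbaab

rank  rotation              last
    0  $abcabbaacbccaaacbbc  c
    1  aaacbbc$abcabbaacbcc  c
    2  aacbbc$abcabbaacbcca  a
    3  aacbccaaacbbc$abcabb  b
    4  abbaacbccaaacbbc$abc  c
    5  abcabbaacbccaaacbbc$  $
    6  acbbc$abcabbaacbccaa  a
    7  acbccaaacbbc$abcabba  a
    8  baacbccaaacbbc$abcab  b
    9  bbaacbccaaacbbc$abca  a
   10  bbc$abcabbaacbccaaac  c
   11  bc$abcabbaacbccaaacb  b
   12  bcabbaacbccaaacbbc$a  a
   13  bccaaacbbc$abcabbaac  c
   14  c$abcabbaacbccaaacbb  b
   15  caaacbbc$abcabbaacbc  c
   16  cabbaacbccaaacbbc$ab  b
   17  cbbc$abcabbaacbccaaa  a
   18  cbccaaacbbc$abcabbaa  a
   19  ccaaacbbc$abcabbaacb  b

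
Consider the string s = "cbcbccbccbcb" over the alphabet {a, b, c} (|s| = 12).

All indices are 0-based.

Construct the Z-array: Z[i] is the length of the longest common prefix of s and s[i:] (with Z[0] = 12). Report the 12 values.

Z[0]=12
i=1: fresh scan; Z[1]=0
i=2: fresh scan; Z[2]=3 extend→box=[2,5)
i=3: min(r-i=2, Z[1]=0)=0; Z[3]=0
i=4: min(r-i=1, Z[2]=3)=1; Z[4]=1
i=5: fresh scan; Z[5]=3 extend→box=[5,8)
i=6: min(r-i=2, Z[1]=0)=0; Z[6]=0
i=7: min(r-i=1, Z[2]=3)=1; Z[7]=1
i=8: fresh scan; Z[8]=4 extend→box=[8,12)
i=9: min(r-i=3, Z[1]=0)=0; Z[9]=0
i=10: min(r-i=2, Z[2]=3)=2; Z[10]=2
i=11: min(r-i=1, Z[3]=0)=0; Z[11]=0

[12, 0, 3, 0, 1, 3, 0, 1, 4, 0, 2, 0]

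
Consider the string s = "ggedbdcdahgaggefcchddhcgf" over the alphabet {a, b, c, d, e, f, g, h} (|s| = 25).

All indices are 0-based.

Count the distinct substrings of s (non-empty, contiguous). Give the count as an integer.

305

rank | idx | suffix
   0 |  11 | aggefcchddhcgf
   1 |   8 | ahgaggefcchddhcgf
   2 |   4 | bdcdahgaggefcchddhcgf
   3 |  16 | cchddhcgf
   4 |   6 | cdahgaggefcchddhcgf
   5 |  22 | cgf
   6 |  17 | chddhcgf
   7 |   7 | dahgaggefcchddhcgf
   8 |   3 | dbdcdahgaggefcchddhcgf
   9 |   5 | dcdahgaggefcchddhcgf
  10 |  19 | ddhcgf
  11 |  20 | dhcgf
  12 |   2 | edbdcdahgaggefcchddhcgf
  13 |  14 | efcchddhcgf
  14 |  24 | f
  15 |  15 | fcchddhcgf
  16 |  10 | gaggefcchddhcgf
  17 |   1 | gedbdcdahgaggefcchddhcgf
  18 |  13 | gefcchddhcgf
  19 |  23 | gf
  20 |   0 | ggedbdcdahgaggefcchddhcgf
  21 |  12 | ggefcchddhcgf
  22 |  21 | hcgf
  23 |  18 | hddhcgf
  24 |   9 | hgaggefcchddhcgf

SA = [11, 8, 4, 16, 6, 22, 17, 7, 3, 5, 19, 20, 2, 14, 24, 15, 10, 1, 13, 23, 0, 12, 21, 18, 9]
i: (SA[i-1],SA[i]) lcp shared
  1: (11,8) 1 'a'
  2: (8,4) 0 ''
  3: (4,16) 0 ''
  4: (16,6) 1 'c'
  5: (6,22) 1 'c'
  6: (22,17) 1 'c'
  7: (17,7) 0 ''
  8: (7,3) 1 'd'
  9: (3,5) 1 'd'
  10: (5,19) 1 'd'
  11: (19,20) 1 'd'
  12: (20,2) 0 ''
  13: (2,14) 1 'e'
  14: (14,24) 0 ''
  15: (24,15) 1 'f'
  16: (15,10) 0 ''
  17: (10,1) 1 'g'
  18: (1,13) 2 'ge'
  19: (13,23) 1 'g'
  20: (23,0) 1 'g'
  21: (0,12) 3 'gge'
  22: (12,21) 0 ''
  23: (21,18) 1 'h'
  24: (18,9) 1 'h'

n(n+1)/2 = 25·26/2 = 325
Σ LCP = 0 + 1 + 0 + 0 + 1 + 1 + 1 + 0 + 1 + 1 + 1 + 1 + 0 + 1 + 0 + 1 + 0 + 1 + 2 + 1 + 1 + 3 + 0 + 1 + 1 = 20
distinct = 325 − 20 = 305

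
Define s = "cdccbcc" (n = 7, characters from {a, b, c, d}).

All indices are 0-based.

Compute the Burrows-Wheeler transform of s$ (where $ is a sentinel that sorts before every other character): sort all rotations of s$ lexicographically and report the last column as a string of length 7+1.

ccccbd$c

rank  rotation  last
    0  $cdccbcc  c
    1  bcc$cdcc  c
    2  c$cdccbc  c
    3  cbcc$cdc  c
    4  cc$cdccb  b
    5  ccbcc$cd  d
    6  cdccbcc$  $
    7  dccbcc$c  c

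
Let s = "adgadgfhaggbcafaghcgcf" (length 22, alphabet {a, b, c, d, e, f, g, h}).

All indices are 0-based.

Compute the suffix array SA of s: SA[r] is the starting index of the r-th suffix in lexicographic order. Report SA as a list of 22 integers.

rank→(start, suffix):
  0 → (0, 'adgadgfhaggbcafaghcgcf')
  1 → (3, 'adgfhaggbcafaghcgcf')
  2 → (13, 'afaghcgcf')
  3 → (8, 'aggbcafaghcgcf')
  4 → (15, 'aghcgcf')
  5 → (11, 'bcafaghcgcf')
  6 → (12, 'cafaghcgcf')
  7 → (20, 'cf')
  8 → (18, 'cgcf')
  9 → (1, 'dgadgfhaggbcafaghcgcf')
  10 → (4, 'dgfhaggbcafaghcgcf')
  11 → (21, 'f')
  12 → (14, 'faghcgcf')
  13 → (6, 'fhaggbcafaghcgcf')
  14 → (2, 'gadgfhaggbcafaghcgcf')
  15 → (10, 'gbcafaghcgcf')
  16 → (19, 'gcf')
  17 → (5, 'gfhaggbcafaghcgcf')
  18 → (9, 'ggbcafaghcgcf')
  19 → (16, 'ghcgcf')
  20 → (7, 'haggbcafaghcgcf')
  21 → (17, 'hcgcf')

[0, 3, 13, 8, 15, 11, 12, 20, 18, 1, 4, 21, 14, 6, 2, 10, 19, 5, 9, 16, 7, 17]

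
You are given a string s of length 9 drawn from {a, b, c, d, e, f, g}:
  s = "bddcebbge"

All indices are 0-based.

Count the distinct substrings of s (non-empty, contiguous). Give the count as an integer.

sorted suffixes:
  #0 SA[0]=5  'bbge'
  #1 SA[1]=0  'bddcebbge'
  #2 SA[2]=6  'bge'
  #3 SA[3]=3  'cebbge'
  #4 SA[4]=2  'dcebbge'
  #5 SA[5]=1  'ddcebbge'
  #6 SA[6]=8  'e'
  #7 SA[7]=4  'ebbge'
  #8 SA[8]=7  'ge'

SA = [5, 0, 6, 3, 2, 1, 8, 4, 7]
i: (SA[i-1],SA[i]) lcp shared
  1: (5,0) 1 'b'
  2: (0,6) 1 'b'
  3: (6,3) 0 ''
  4: (3,2) 0 ''
  5: (2,1) 1 'd'
  6: (1,8) 0 ''
  7: (8,4) 1 'e'
  8: (4,7) 0 ''

n(n+1)/2 = 9·10/2 = 45
Σ LCP = 0 + 1 + 1 + 0 + 0 + 1 + 0 + 1 + 0 = 4
distinct = 45 − 4 = 41

41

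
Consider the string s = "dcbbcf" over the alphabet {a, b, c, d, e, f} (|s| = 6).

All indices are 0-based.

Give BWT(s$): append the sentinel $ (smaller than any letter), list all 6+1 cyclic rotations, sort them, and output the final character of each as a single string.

rank  rotation last
    0  $dcbbcf  f
    1  bbcf$dc  c
    2  bcf$dcb  b
    3  cbbcf$d  d
    4  cf$dcbb  b
    5  dcbbcf$  $
    6  f$dcbbc  c

fcbdb$c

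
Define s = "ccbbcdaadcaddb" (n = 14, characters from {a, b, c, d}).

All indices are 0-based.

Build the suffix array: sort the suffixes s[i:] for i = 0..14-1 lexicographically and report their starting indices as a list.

[6, 7, 10, 13, 2, 3, 9, 1, 0, 4, 5, 12, 8, 11]

rank | idx | suffix
   0 |   6 | aadcaddb
   1 |   7 | adcaddb
   2 |  10 | addb
   3 |  13 | b
   4 |   2 | bbcdaadcaddb
   5 |   3 | bcdaadcaddb
   6 |   9 | caddb
   7 |   1 | cbbcdaadcaddb
   8 |   0 | ccbbcdaadcaddb
   9 |   4 | cdaadcaddb
  10 |   5 | daadcaddb
  11 |  12 | db
  12 |   8 | dcaddb
  13 |  11 | ddb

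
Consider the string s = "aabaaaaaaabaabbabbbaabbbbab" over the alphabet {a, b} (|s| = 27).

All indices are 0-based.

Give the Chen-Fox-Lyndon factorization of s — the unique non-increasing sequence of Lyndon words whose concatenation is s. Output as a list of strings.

["aab", "aaaaaaabaabbabbbaabbbbab"]

emit factor 1: 'aab' (i=0, period=3)
emit factor 2: 'aaaaaaabaabbabbbaabbbbab' (i=3, period=24)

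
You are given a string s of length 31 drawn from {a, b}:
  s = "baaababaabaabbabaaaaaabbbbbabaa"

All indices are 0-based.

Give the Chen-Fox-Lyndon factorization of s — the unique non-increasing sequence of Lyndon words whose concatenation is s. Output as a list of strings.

emit factor 1: 'b' (i=0, period=1)
emit factor 2: 'aaababaabaabbab' (i=1, period=15)
emit factor 3: 'aaaaaabbbbbab' (i=16, period=13)
emit factor 4: 'a' (i=29, period=1)
emit factor 5: 'a' (i=30, period=1)

["b", "aaababaabaabbab", "aaaaaabbbbbab", "a", "a"]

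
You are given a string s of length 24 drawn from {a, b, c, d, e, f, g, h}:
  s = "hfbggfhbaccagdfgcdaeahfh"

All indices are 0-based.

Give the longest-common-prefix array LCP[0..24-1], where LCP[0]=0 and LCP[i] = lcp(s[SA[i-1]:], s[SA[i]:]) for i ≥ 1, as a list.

sorted suffixes:
  #0 SA[0]=8  'accagdfgcdaeahfh'
  #1 SA[1]=18  'aeahfh'
  #2 SA[2]=11  'agdfgcdaeahfh'
  #3 SA[3]=20  'ahfh'
  #4 SA[4]=7  'baccagdfgcdaeahfh'
  #5 SA[5]=2  'bggfhbaccagdfgcdaeahfh'
  #6 SA[6]=10  'cagdfgcdaeahfh'
  #7 SA[7]=9  'ccagdfgcdaeahfh'
  #8 SA[8]=16  'cdaeahfh'
  #9 SA[9]=17  'daeahfh'
  #10 SA[10]=13  'dfgcdaeahfh'
  #11 SA[11]=19  'eahfh'
  #12 SA[12]=1  'fbggfhbaccagdfgcdaeahfh'
  #13 SA[13]=14  'fgcdaeahfh'
  #14 SA[14]=22  'fh'
  #15 SA[15]=5  'fhbaccagdfgcdaeahfh'
  #16 SA[16]=15  'gcdaeahfh'
  #17 SA[17]=12  'gdfgcdaeahfh'
  #18 SA[18]=4  'gfhbaccagdfgcdaeahfh'
  #19 SA[19]=3  'ggfhbaccagdfgcdaeahfh'
  #20 SA[20]=23  'h'
  #21 SA[21]=6  'hbaccagdfgcdaeahfh'
  #22 SA[22]=0  'hfbggfhbaccagdfgcdaeahfh'
  #23 SA[23]=21  'hfh'

SA = [8, 18, 11, 20, 7, 2, 10, 9, 16, 17, 13, 19, 1, 14, 22, 5, 15, 12, 4, 3, 23, 6, 0, 21]
[i] adj suffixes → lcp
  [1] 8/18 → 1 ('a')
  [2] 18/11 → 1 ('a')
  [3] 11/20 → 1 ('a')
  [4] 20/7 → 0 ('')
  [5] 7/2 → 1 ('b')
  [6] 2/10 → 0 ('')
  [7] 10/9 → 1 ('c')
  [8] 9/16 → 1 ('c')
  [9] 16/17 → 0 ('')
  [10] 17/13 → 1 ('d')
  [11] 13/19 → 0 ('')
  [12] 19/1 → 0 ('')
  [13] 1/14 → 1 ('f')
  [14] 14/22 → 1 ('f')
  [15] 22/5 → 2 ('fh')
  [16] 5/15 → 0 ('')
  [17] 15/12 → 1 ('g')
  [18] 12/4 → 1 ('g')
  [19] 4/3 → 1 ('g')
  [20] 3/23 → 0 ('')
  [21] 23/6 → 1 ('h')
  [22] 6/0 → 1 ('h')
  [23] 0/21 → 2 ('hf')

[0, 1, 1, 1, 0, 1, 0, 1, 1, 0, 1, 0, 0, 1, 1, 2, 0, 1, 1, 1, 0, 1, 1, 2]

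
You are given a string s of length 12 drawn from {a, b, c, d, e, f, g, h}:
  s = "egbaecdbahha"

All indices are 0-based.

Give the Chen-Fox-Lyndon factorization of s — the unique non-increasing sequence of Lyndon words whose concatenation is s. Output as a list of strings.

emit factor 1: 'eg' (i=0, period=2)
emit factor 2: 'b' (i=2, period=1)
emit factor 3: 'aecdbahh' (i=3, period=8)
emit factor 4: 'a' (i=11, period=1)

["eg", "b", "aecdbahh", "a"]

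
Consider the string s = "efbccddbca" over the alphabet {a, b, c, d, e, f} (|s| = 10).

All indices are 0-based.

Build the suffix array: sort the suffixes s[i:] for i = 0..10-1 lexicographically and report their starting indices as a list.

rank | idx | suffix
   0 |   9 | a
   1 |   7 | bca
   2 |   2 | bccddbca
   3 |   8 | ca
   4 |   3 | ccddbca
   5 |   4 | cddbca
   6 |   6 | dbca
   7 |   5 | ddbca
   8 |   0 | efbccddbca
   9 |   1 | fbccddbca

[9, 7, 2, 8, 3, 4, 6, 5, 0, 1]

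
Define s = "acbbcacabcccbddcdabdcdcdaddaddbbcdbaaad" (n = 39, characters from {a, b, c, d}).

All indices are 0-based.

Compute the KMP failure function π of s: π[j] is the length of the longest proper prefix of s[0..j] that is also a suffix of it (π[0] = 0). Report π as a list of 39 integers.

[0, 0, 0, 0, 0, 1, 2, 1, 0, 0, 0, 0, 0, 0, 0, 0, 0, 1, 0, 0, 0, 0, 0, 0, 1, 0, 0, 1, 0, 0, 0, 0, 0, 0, 0, 1, 1, 1, 0]

π[0] = 0
j=1 s[j]='c': π[1]=0 (border '')
j=2 s[j]='b': π[2]=0 (border '')
j=3 s[j]='b': π[3]=0 (border '')
j=4 s[j]='c': π[4]=0 (border '')
j=5 s[j]='a': π[5]=1 (border 'a')
j=6 s[j]='c': π[6]=2 (border 'ac')
j=7 s[j]='a': k: 2→0; π[7]=1 (border 'a')
j=8 s[j]='b': k: 1→0; π[8]=0 (border '')
j=9 s[j]='c': π[9]=0 (border '')
j=10 s[j]='c': π[10]=0 (border '')
j=11 s[j]='c': π[11]=0 (border '')
j=12 s[j]='b': π[12]=0 (border '')
j=13 s[j]='d': π[13]=0 (border '')
j=14 s[j]='d': π[14]=0 (border '')
j=15 s[j]='c': π[15]=0 (border '')
j=16 s[j]='d': π[16]=0 (border '')
j=17 s[j]='a': π[17]=1 (border 'a')
j=18 s[j]='b': k: 1→0; π[18]=0 (border '')
j=19 s[j]='d': π[19]=0 (border '')
j=20 s[j]='c': π[20]=0 (border '')
j=21 s[j]='d': π[21]=0 (border '')
j=22 s[j]='c': π[22]=0 (border '')
j=23 s[j]='d': π[23]=0 (border '')
j=24 s[j]='a': π[24]=1 (border 'a')
j=25 s[j]='d': k: 1→0; π[25]=0 (border '')
j=26 s[j]='d': π[26]=0 (border '')
j=27 s[j]='a': π[27]=1 (border 'a')
j=28 s[j]='d': k: 1→0; π[28]=0 (border '')
j=29 s[j]='d': π[29]=0 (border '')
j=30 s[j]='b': π[30]=0 (border '')
j=31 s[j]='b': π[31]=0 (border '')
j=32 s[j]='c': π[32]=0 (border '')
j=33 s[j]='d': π[33]=0 (border '')
j=34 s[j]='b': π[34]=0 (border '')
j=35 s[j]='a': π[35]=1 (border 'a')
j=36 s[j]='a': k: 1→0; π[36]=1 (border 'a')
j=37 s[j]='a': k: 1→0; π[37]=1 (border 'a')
j=38 s[j]='d': k: 1→0; π[38]=0 (border '')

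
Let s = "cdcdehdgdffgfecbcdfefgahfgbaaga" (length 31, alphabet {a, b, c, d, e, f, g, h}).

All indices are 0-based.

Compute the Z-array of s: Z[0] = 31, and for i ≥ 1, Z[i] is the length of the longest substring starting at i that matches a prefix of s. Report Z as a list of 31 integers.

Z[0]=31
i=1: i≥r, start 0; Z[1]=0
i=2: i≥r, start 0; Z[2]=2 grow→box=[2,4)
i=3: min(r-i=1, Z[1]=0)=0; Z[3]=0
i=4: i≥r, start 0; Z[4]=0
i=5: i≥r, start 0; Z[5]=0
i=6: i≥r, start 0; Z[6]=0
i=7: i≥r, start 0; Z[7]=0
i=8: i≥r, start 0; Z[8]=0
i=9: i≥r, start 0; Z[9]=0
i=10: i≥r, start 0; Z[10]=0
i=11: i≥r, start 0; Z[11]=0
i=12: i≥r, start 0; Z[12]=0
i=13: i≥r, start 0; Z[13]=0
i=14: i≥r, start 0; Z[14]=1 grow→box=[14,15)
i=15: i≥r, start 0; Z[15]=0
i=16: i≥r, start 0; Z[16]=2 grow→box=[16,18)
i=17: min(r-i=1, Z[1]=0)=0; Z[17]=0
i=18: i≥r, start 0; Z[18]=0
i=19: i≥r, start 0; Z[19]=0
i=20: i≥r, start 0; Z[20]=0
i=21: i≥r, start 0; Z[21]=0
i=22: i≥r, start 0; Z[22]=0
i=23: i≥r, start 0; Z[23]=0
i=24: i≥r, start 0; Z[24]=0
i=25: i≥r, start 0; Z[25]=0
i=26: i≥r, start 0; Z[26]=0
i=27: i≥r, start 0; Z[27]=0
i=28: i≥r, start 0; Z[28]=0
i=29: i≥r, start 0; Z[29]=0
i=30: i≥r, start 0; Z[30]=0

[31, 0, 2, 0, 0, 0, 0, 0, 0, 0, 0, 0, 0, 0, 1, 0, 2, 0, 0, 0, 0, 0, 0, 0, 0, 0, 0, 0, 0, 0, 0]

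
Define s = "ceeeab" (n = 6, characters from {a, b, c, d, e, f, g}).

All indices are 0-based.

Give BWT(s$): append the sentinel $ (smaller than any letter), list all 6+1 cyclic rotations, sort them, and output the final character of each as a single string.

rank  rotation last
    0  $ceeeab  b
    1  ab$ceee  e
    2  b$ceeea  a
    3  ceeeab$  $
    4  eab$cee  e
    5  eeab$ce  e
    6  eeeab$c  c

bea$eec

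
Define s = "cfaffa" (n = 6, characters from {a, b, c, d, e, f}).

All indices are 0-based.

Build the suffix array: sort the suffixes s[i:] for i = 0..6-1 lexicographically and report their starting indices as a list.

[5, 2, 0, 4, 1, 3]

rank | idx | suffix
   0 |   5 | a
   1 |   2 | affa
   2 |   0 | cfaffa
   3 |   4 | fa
   4 |   1 | faffa
   5 |   3 | ffa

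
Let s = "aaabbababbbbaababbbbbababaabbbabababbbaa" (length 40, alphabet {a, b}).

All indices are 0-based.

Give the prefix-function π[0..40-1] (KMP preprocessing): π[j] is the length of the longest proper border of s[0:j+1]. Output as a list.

[0, 1, 2, 0, 0, 1, 0, 1, 0, 0, 0, 0, 1, 2, 0, 1, 0, 0, 0, 0, 0, 1, 0, 1, 0, 1, 2, 0, 0, 0, 1, 0, 1, 0, 1, 0, 0, 0, 1, 2]

π[0] = 0
j=1 s[j]='a': π[1]=1 (border 'a')
j=2 s[j]='a': π[2]=2 (border 'aa')
j=3 s[j]='b': k: 2→1→0; π[3]=0 (border '')
j=4 s[j]='b': π[4]=0 (border '')
j=5 s[j]='a': π[5]=1 (border 'a')
j=6 s[j]='b': k: 1→0; π[6]=0 (border '')
j=7 s[j]='a': π[7]=1 (border 'a')
j=8 s[j]='b': k: 1→0; π[8]=0 (border '')
j=9 s[j]='b': π[9]=0 (border '')
j=10 s[j]='b': π[10]=0 (border '')
j=11 s[j]='b': π[11]=0 (border '')
j=12 s[j]='a': π[12]=1 (border 'a')
j=13 s[j]='a': π[13]=2 (border 'aa')
j=14 s[j]='b': k: 2→1→0; π[14]=0 (border '')
j=15 s[j]='a': π[15]=1 (border 'a')
j=16 s[j]='b': k: 1→0; π[16]=0 (border '')
j=17 s[j]='b': π[17]=0 (border '')
j=18 s[j]='b': π[18]=0 (border '')
j=19 s[j]='b': π[19]=0 (border '')
j=20 s[j]='b': π[20]=0 (border '')
j=21 s[j]='a': π[21]=1 (border 'a')
j=22 s[j]='b': k: 1→0; π[22]=0 (border '')
j=23 s[j]='a': π[23]=1 (border 'a')
j=24 s[j]='b': k: 1→0; π[24]=0 (border '')
j=25 s[j]='a': π[25]=1 (border 'a')
j=26 s[j]='a': π[26]=2 (border 'aa')
j=27 s[j]='b': k: 2→1→0; π[27]=0 (border '')
j=28 s[j]='b': π[28]=0 (border '')
j=29 s[j]='b': π[29]=0 (border '')
j=30 s[j]='a': π[30]=1 (border 'a')
j=31 s[j]='b': k: 1→0; π[31]=0 (border '')
j=32 s[j]='a': π[32]=1 (border 'a')
j=33 s[j]='b': k: 1→0; π[33]=0 (border '')
j=34 s[j]='a': π[34]=1 (border 'a')
j=35 s[j]='b': k: 1→0; π[35]=0 (border '')
j=36 s[j]='b': π[36]=0 (border '')
j=37 s[j]='b': π[37]=0 (border '')
j=38 s[j]='a': π[38]=1 (border 'a')
j=39 s[j]='a': π[39]=2 (border 'aa')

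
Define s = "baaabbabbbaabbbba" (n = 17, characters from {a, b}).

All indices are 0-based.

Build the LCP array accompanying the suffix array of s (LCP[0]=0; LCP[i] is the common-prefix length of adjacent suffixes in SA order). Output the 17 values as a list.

[0, 1, 2, 4, 1, 3, 4, 0, 2, 3, 2, 1, 3, 3, 2, 4, 3]

rank→(start, suffix):
  0 → (16, 'a')
  1 → (1, 'aaabbabbbaabbbba')
  2 → (2, 'aabbabbbaabbbba')
  3 → (10, 'aabbbba')
  4 → (3, 'abbabbbaabbbba')
  5 → (6, 'abbbaabbbba')
  6 → (11, 'abbbba')
  7 → (15, 'ba')
  8 → (0, 'baaabbabbbaabbbba')
  9 → (9, 'baabbbba')
  10 → (5, 'babbbaabbbba')
  11 → (14, 'bba')
  12 → (8, 'bbaabbbba')
  13 → (4, 'bbabbbaabbbba')
  14 → (13, 'bbba')
  15 → (7, 'bbbaabbbba')
  16 → (12, 'bbbba')

SA = [16, 1, 2, 10, 3, 6, 11, 15, 0, 9, 5, 14, 8, 4, 13, 7, 12]
rank  pair      lcp
   1  s[16:],s[1:]  1  'a'
   2  s[1:],s[2:]  2  'aa'
   3  s[2:],s[10:]  4  'aabb'
   4  s[10:],s[3:]  1  'a'
   5  s[3:],s[6:]  3  'abb'
   6  s[6:],s[11:]  4  'abbb'
   7  s[11:],s[15:]  0  ''
   8  s[15:],s[0:]  2  'ba'
   9  s[0:],s[9:]  3  'baa'
  10  s[9:],s[5:]  2  'ba'
  11  s[5:],s[14:]  1  'b'
  12  s[14:],s[8:]  3  'bba'
  13  s[8:],s[4:]  3  'bba'
  14  s[4:],s[13:]  2  'bb'
  15  s[13:],s[7:]  4  'bbba'
  16  s[7:],s[12:]  3  'bbb'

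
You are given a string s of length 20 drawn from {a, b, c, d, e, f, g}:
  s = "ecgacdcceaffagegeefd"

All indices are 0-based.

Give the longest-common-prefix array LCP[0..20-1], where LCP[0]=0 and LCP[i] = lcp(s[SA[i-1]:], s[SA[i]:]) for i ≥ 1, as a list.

sorted suffixes:
  #0 SA[0]=3  'acdcceaffagegeefd'
  #1 SA[1]=9  'affagegeefd'
  #2 SA[2]=12  'agegeefd'
  #3 SA[3]=6  'cceaffagegeefd'
  #4 SA[4]=4  'cdcceaffagegeefd'
  #5 SA[5]=7  'ceaffagegeefd'
  #6 SA[6]=1  'cgacdcceaffagegeefd'
  #7 SA[7]=19  'd'
  #8 SA[8]=5  'dcceaffagegeefd'
  #9 SA[9]=8  'eaffagegeefd'
  #10 SA[10]=0  'ecgacdcceaffagegeefd'
  #11 SA[11]=16  'eefd'
  #12 SA[12]=17  'efd'
  #13 SA[13]=14  'egeefd'
  #14 SA[14]=11  'fagegeefd'
  #15 SA[15]=18  'fd'
  #16 SA[16]=10  'ffagegeefd'
  #17 SA[17]=2  'gacdcceaffagegeefd'
  #18 SA[18]=15  'geefd'
  #19 SA[19]=13  'gegeefd'

SA = [3, 9, 12, 6, 4, 7, 1, 19, 5, 8, 0, 16, 17, 14, 11, 18, 10, 2, 15, 13]
i: (SA[i-1],SA[i]) lcp shared
  1: (3,9) 1 'a'
  2: (9,12) 1 'a'
  3: (12,6) 0 ''
  4: (6,4) 1 'c'
  5: (4,7) 1 'c'
  6: (7,1) 1 'c'
  7: (1,19) 0 ''
  8: (19,5) 1 'd'
  9: (5,8) 0 ''
  10: (8,0) 1 'e'
  11: (0,16) 1 'e'
  12: (16,17) 1 'e'
  13: (17,14) 1 'e'
  14: (14,11) 0 ''
  15: (11,18) 1 'f'
  16: (18,10) 1 'f'
  17: (10,2) 0 ''
  18: (2,15) 1 'g'
  19: (15,13) 2 'ge'

[0, 1, 1, 0, 1, 1, 1, 0, 1, 0, 1, 1, 1, 1, 0, 1, 1, 0, 1, 2]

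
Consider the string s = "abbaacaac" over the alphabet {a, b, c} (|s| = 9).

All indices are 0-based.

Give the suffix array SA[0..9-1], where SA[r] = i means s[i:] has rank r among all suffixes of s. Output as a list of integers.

rank | idx | suffix
   0 |   6 | aac
   1 |   3 | aacaac
   2 |   0 | abbaacaac
   3 |   7 | ac
   4 |   4 | acaac
   5 |   2 | baacaac
   6 |   1 | bbaacaac
   7 |   8 | c
   8 |   5 | caac

[6, 3, 0, 7, 4, 2, 1, 8, 5]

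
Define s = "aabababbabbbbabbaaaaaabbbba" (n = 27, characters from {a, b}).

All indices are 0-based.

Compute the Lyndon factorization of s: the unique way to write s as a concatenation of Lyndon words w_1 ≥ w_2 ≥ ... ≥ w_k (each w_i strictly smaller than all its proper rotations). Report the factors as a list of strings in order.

["aabababbabbbbabb", "aaaaaabbbb", "a"]

emit factor 1: 'aabababbabbbbabb' (i=0, period=16)
emit factor 2: 'aaaaaabbbb' (i=16, period=10)
emit factor 3: 'a' (i=26, period=1)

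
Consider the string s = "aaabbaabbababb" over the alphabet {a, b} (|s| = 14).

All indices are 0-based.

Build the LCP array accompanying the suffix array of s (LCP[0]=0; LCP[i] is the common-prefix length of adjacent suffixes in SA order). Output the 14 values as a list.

rank | idx | suffix
   0 |   0 | aaabbaabbababb
   1 |   1 | aabbaabbababb
   2 |   5 | aabbababb
   3 |   9 | ababb
   4 |  11 | abb
   5 |   2 | abbaabbababb
   6 |   6 | abbababb
   7 |  13 | b
   8 |   4 | baabbababb
   9 |   8 | bababb
  10 |  10 | babb
  11 |  12 | bb
  12 |   3 | bbaabbababb
  13 |   7 | bbababb

SA = [0, 1, 5, 9, 11, 2, 6, 13, 4, 8, 10, 12, 3, 7]
i: (SA[i-1],SA[i]) lcp shared
  1: (0,1) 2 'aa'
  2: (1,5) 5 'aabba'
  3: (5,9) 1 'a'
  4: (9,11) 2 'ab'
  5: (11,2) 3 'abb'
  6: (2,6) 4 'abba'
  7: (6,13) 0 ''
  8: (13,4) 1 'b'
  9: (4,8) 2 'ba'
  10: (8,10) 3 'bab'
  11: (10,12) 1 'b'
  12: (12,3) 2 'bb'
  13: (3,7) 3 'bba'

[0, 2, 5, 1, 2, 3, 4, 0, 1, 2, 3, 1, 2, 3]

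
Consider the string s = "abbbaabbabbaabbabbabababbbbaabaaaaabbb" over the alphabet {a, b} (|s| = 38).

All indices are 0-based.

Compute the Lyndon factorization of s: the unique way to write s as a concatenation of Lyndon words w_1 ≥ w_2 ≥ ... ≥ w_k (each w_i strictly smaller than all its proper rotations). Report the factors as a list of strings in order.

emit factor 1: 'abbb' (i=0, period=4)
emit factor 2: 'aabbabbaabbabbabababbbb' (i=4, period=23)
emit factor 3: 'aab' (i=27, period=3)
emit factor 4: 'aaaaabbb' (i=30, period=8)

["abbb", "aabbabbaabbabbabababbbb", "aab", "aaaaabbb"]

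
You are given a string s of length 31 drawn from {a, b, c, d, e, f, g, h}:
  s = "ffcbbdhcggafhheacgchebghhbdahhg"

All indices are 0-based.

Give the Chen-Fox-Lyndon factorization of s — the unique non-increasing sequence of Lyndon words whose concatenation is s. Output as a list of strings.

emit factor 1: 'f' (i=0, period=1)
emit factor 2: 'f' (i=1, period=1)
emit factor 3: 'c' (i=2, period=1)
emit factor 4: 'bbdhcgg' (i=3, period=7)
emit factor 5: 'afhhe' (i=10, period=5)
emit factor 6: 'acgchebghhbdahhg' (i=15, period=16)

["f", "f", "c", "bbdhcgg", "afhhe", "acgchebghhbdahhg"]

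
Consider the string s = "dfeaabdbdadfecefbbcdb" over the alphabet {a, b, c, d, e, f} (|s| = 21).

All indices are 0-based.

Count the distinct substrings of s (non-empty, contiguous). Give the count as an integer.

211

rank | idx | suffix
   0 |   3 | aabdbdadfecefbbcdb
   1 |   4 | abdbdadfecefbbcdb
   2 |   9 | adfecefbbcdb
   3 |  20 | b
   4 |  16 | bbcdb
   5 |  17 | bcdb
   6 |   7 | bdadfecefbbcdb
   7 |   5 | bdbdadfecefbbcdb
   8 |  18 | cdb
   9 |  13 | cefbbcdb
  10 |   8 | dadfecefbbcdb
  11 |  19 | db
  12 |   6 | dbdadfecefbbcdb
  13 |   0 | dfeaabdbdadfecefbbcdb
  14 |  10 | dfecefbbcdb
  15 |   2 | eaabdbdadfecefbbcdb
  16 |  12 | ecefbbcdb
  17 |  14 | efbbcdb
  18 |  15 | fbbcdb
  19 |   1 | feaabdbdadfecefbbcdb
  20 |  11 | fecefbbcdb

SA = [3, 4, 9, 20, 16, 17, 7, 5, 18, 13, 8, 19, 6, 0, 10, 2, 12, 14, 15, 1, 11]
i: (SA[i-1],SA[i]) lcp shared
  1: (3,4) 1 'a'
  2: (4,9) 1 'a'
  3: (9,20) 0 ''
  4: (20,16) 1 'b'
  5: (16,17) 1 'b'
  6: (17,7) 1 'b'
  7: (7,5) 2 'bd'
  8: (5,18) 0 ''
  9: (18,13) 1 'c'
  10: (13,8) 0 ''
  11: (8,19) 1 'd'
  12: (19,6) 2 'db'
  13: (6,0) 1 'd'
  14: (0,10) 3 'dfe'
  15: (10,2) 0 ''
  16: (2,12) 1 'e'
  17: (12,14) 1 'e'
  18: (14,15) 0 ''
  19: (15,1) 1 'f'
  20: (1,11) 2 'fe'

n(n+1)/2 = 21·22/2 = 231
Σ LCP = 0 + 1 + 1 + 0 + 1 + 1 + 1 + 2 + 0 + 1 + 0 + 1 + 2 + 1 + 3 + 0 + 1 + 1 + 0 + 1 + 2 = 20
distinct = 231 − 20 = 211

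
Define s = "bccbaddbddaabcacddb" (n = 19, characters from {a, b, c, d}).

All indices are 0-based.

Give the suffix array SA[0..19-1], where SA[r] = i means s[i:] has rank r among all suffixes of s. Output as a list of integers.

rank→(start, suffix):
  0 → (10, 'aabcacddb')
  1 → (11, 'abcacddb')
  2 → (14, 'acddb')
  3 → (4, 'addbddaabcacddb')
  4 → (18, 'b')
  5 → (3, 'baddbddaabcacddb')
  6 → (12, 'bcacddb')
  7 → (0, 'bccbaddbddaabcacddb')
  8 → (7, 'bddaabcacddb')
  9 → (13, 'cacddb')
  10 → (2, 'cbaddbddaabcacddb')
  11 → (1, 'ccbaddbddaabcacddb')
  12 → (15, 'cddb')
  13 → (9, 'daabcacddb')
  14 → (17, 'db')
  15 → (6, 'dbddaabcacddb')
  16 → (8, 'ddaabcacddb')
  17 → (16, 'ddb')
  18 → (5, 'ddbddaabcacddb')

[10, 11, 14, 4, 18, 3, 12, 0, 7, 13, 2, 1, 15, 9, 17, 6, 8, 16, 5]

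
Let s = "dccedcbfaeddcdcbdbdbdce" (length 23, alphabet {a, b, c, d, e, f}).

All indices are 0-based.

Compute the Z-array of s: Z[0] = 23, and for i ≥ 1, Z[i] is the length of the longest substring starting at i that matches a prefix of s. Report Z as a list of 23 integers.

[23, 0, 0, 0, 2, 0, 0, 0, 0, 0, 1, 2, 0, 2, 0, 0, 1, 0, 1, 0, 2, 0, 0]

Z[0]=23
i=1: outside box; Z[1]=0
i=2: outside box; Z[2]=0
i=3: outside box; Z[3]=0
i=4: outside box; Z[4]=2 grow→box=[4,6)
i=5: min(r-i=1, Z[1]=0)=0; Z[5]=0
i=6: outside box; Z[6]=0
i=7: outside box; Z[7]=0
i=8: outside box; Z[8]=0
i=9: outside box; Z[9]=0
i=10: outside box; Z[10]=1 grow→box=[10,11)
i=11: outside box; Z[11]=2 grow→box=[11,13)
i=12: min(r-i=1, Z[1]=0)=0; Z[12]=0
i=13: outside box; Z[13]=2 grow→box=[13,15)
i=14: min(r-i=1, Z[1]=0)=0; Z[14]=0
i=15: outside box; Z[15]=0
i=16: outside box; Z[16]=1 grow→box=[16,17)
i=17: outside box; Z[17]=0
i=18: outside box; Z[18]=1 grow→box=[18,19)
i=19: outside box; Z[19]=0
i=20: outside box; Z[20]=2 grow→box=[20,22)
i=21: min(r-i=1, Z[1]=0)=0; Z[21]=0
i=22: outside box; Z[22]=0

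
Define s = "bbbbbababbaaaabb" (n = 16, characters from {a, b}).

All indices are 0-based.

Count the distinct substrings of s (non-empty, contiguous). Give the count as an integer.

104

rank→(start, suffix):
  0 → (10, 'aaaabb')
  1 → (11, 'aaabb')
  2 → (12, 'aabb')
  3 → (5, 'ababbaaaabb')
  4 → (13, 'abb')
  5 → (7, 'abbaaaabb')
  6 → (15, 'b')
  7 → (9, 'baaaabb')
  8 → (4, 'bababbaaaabb')
  9 → (6, 'babbaaaabb')
  10 → (14, 'bb')
  11 → (8, 'bbaaaabb')
  12 → (3, 'bbababbaaaabb')
  13 → (2, 'bbbababbaaaabb')
  14 → (1, 'bbbbababbaaaabb')
  15 → (0, 'bbbbbababbaaaabb')

SA = [10, 11, 12, 5, 13, 7, 15, 9, 4, 6, 14, 8, 3, 2, 1, 0]
[i] adj suffixes → lcp
  [1] 10/11 → 3 ('aaa')
  [2] 11/12 → 2 ('aa')
  [3] 12/5 → 1 ('a')
  [4] 5/13 → 2 ('ab')
  [5] 13/7 → 3 ('abb')
  [6] 7/15 → 0 ('')
  [7] 15/9 → 1 ('b')
  [8] 9/4 → 2 ('ba')
  [9] 4/6 → 3 ('bab')
  [10] 6/14 → 1 ('b')
  [11] 14/8 → 2 ('bb')
  [12] 8/3 → 3 ('bba')
  [13] 3/2 → 2 ('bb')
  [14] 2/1 → 3 ('bbb')
  [15] 1/0 → 4 ('bbbb')

n(n+1)/2 = 16·17/2 = 136
Σ LCP = 0 + 3 + 2 + 1 + 2 + 3 + 0 + 1 + 2 + 3 + 1 + 2 + 3 + 2 + 3 + 4 = 32
distinct = 136 − 32 = 104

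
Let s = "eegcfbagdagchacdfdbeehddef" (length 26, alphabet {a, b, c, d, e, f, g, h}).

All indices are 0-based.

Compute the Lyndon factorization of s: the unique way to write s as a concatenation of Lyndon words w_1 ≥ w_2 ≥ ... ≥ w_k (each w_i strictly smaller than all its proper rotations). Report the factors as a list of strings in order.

["eeg", "cf", "b", "agd", "agch", "acdfdbeehddef"]

emit factor 1: 'eeg' (i=0, period=3)
emit factor 2: 'cf' (i=3, period=2)
emit factor 3: 'b' (i=5, period=1)
emit factor 4: 'agd' (i=6, period=3)
emit factor 5: 'agch' (i=9, period=4)
emit factor 6: 'acdfdbeehddef' (i=13, period=13)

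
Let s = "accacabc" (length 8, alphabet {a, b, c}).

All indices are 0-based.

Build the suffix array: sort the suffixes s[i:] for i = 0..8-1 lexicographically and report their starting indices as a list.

[5, 3, 0, 6, 7, 4, 2, 1]

rank | idx | suffix
   0 |   5 | abc
   1 |   3 | acabc
   2 |   0 | accacabc
   3 |   6 | bc
   4 |   7 | c
   5 |   4 | cabc
   6 |   2 | cacabc
   7 |   1 | ccacabc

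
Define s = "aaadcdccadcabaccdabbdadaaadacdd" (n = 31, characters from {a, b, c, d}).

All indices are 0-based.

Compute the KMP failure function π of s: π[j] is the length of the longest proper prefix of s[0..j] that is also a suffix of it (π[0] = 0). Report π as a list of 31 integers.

[0, 1, 2, 0, 0, 0, 0, 0, 1, 0, 0, 1, 0, 1, 0, 0, 0, 1, 0, 0, 0, 1, 0, 1, 2, 3, 4, 1, 0, 0, 0]

π[0] = 0
j=1 s[j]='a': π[1]=1 (border 'a')
j=2 s[j]='a': π[2]=2 (border 'aa')
j=3 s[j]='d': k: 2→1→0; π[3]=0 (border '')
j=4 s[j]='c': π[4]=0 (border '')
j=5 s[j]='d': π[5]=0 (border '')
j=6 s[j]='c': π[6]=0 (border '')
j=7 s[j]='c': π[7]=0 (border '')
j=8 s[j]='a': π[8]=1 (border 'a')
j=9 s[j]='d': k: 1→0; π[9]=0 (border '')
j=10 s[j]='c': π[10]=0 (border '')
j=11 s[j]='a': π[11]=1 (border 'a')
j=12 s[j]='b': k: 1→0; π[12]=0 (border '')
j=13 s[j]='a': π[13]=1 (border 'a')
j=14 s[j]='c': k: 1→0; π[14]=0 (border '')
j=15 s[j]='c': π[15]=0 (border '')
j=16 s[j]='d': π[16]=0 (border '')
j=17 s[j]='a': π[17]=1 (border 'a')
j=18 s[j]='b': k: 1→0; π[18]=0 (border '')
j=19 s[j]='b': π[19]=0 (border '')
j=20 s[j]='d': π[20]=0 (border '')
j=21 s[j]='a': π[21]=1 (border 'a')
j=22 s[j]='d': k: 1→0; π[22]=0 (border '')
j=23 s[j]='a': π[23]=1 (border 'a')
j=24 s[j]='a': π[24]=2 (border 'aa')
j=25 s[j]='a': π[25]=3 (border 'aaa')
j=26 s[j]='d': π[26]=4 (border 'aaad')
j=27 s[j]='a': k: 4→0; π[27]=1 (border 'a')
j=28 s[j]='c': k: 1→0; π[28]=0 (border '')
j=29 s[j]='d': π[29]=0 (border '')
j=30 s[j]='d': π[30]=0 (border '')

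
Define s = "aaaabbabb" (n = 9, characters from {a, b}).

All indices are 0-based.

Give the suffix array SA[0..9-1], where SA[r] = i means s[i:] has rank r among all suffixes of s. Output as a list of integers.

rank | idx | suffix
   0 |   0 | aaaabbabb
   1 |   1 | aaabbabb
   2 |   2 | aabbabb
   3 |   6 | abb
   4 |   3 | abbabb
   5 |   8 | b
   6 |   5 | babb
   7 |   7 | bb
   8 |   4 | bbabb

[0, 1, 2, 6, 3, 8, 5, 7, 4]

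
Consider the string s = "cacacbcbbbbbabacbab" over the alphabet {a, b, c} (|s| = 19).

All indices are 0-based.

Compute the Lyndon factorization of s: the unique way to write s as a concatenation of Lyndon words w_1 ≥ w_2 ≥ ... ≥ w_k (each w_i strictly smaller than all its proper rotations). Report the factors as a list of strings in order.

["c", "acacbcbbbbb", "abacb", "ab"]

emit factor 1: 'c' (i=0, period=1)
emit factor 2: 'acacbcbbbbb' (i=1, period=11)
emit factor 3: 'abacb' (i=12, period=5)
emit factor 4: 'ab' (i=17, period=2)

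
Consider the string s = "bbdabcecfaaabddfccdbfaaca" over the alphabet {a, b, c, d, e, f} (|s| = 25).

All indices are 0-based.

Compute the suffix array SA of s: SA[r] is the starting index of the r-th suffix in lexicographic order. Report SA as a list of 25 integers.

rank | idx | suffix
   0 |  24 | a
   1 |   9 | aaabddfccdbfaaca
   2 |  10 | aabddfccdbfaaca
   3 |  21 | aaca
   4 |   3 | abcecfaaabddfccdbfaaca
   5 |  11 | abddfccdbfaaca
   6 |  22 | aca
   7 |   0 | bbdabcecfaaabddfccdbfaaca
   8 |   4 | bcecfaaabddfccdbfaaca
   9 |   1 | bdabcecfaaabddfccdbfaaca
  10 |  12 | bddfccdbfaaca
  11 |  19 | bfaaca
  12 |  23 | ca
  13 |  16 | ccdbfaaca
  14 |  17 | cdbfaaca
  15 |   5 | cecfaaabddfccdbfaaca
  16 |   7 | cfaaabddfccdbfaaca
  17 |   2 | dabcecfaaabddfccdbfaaca
  18 |  18 | dbfaaca
  19 |  13 | ddfccdbfaaca
  20 |  14 | dfccdbfaaca
  21 |   6 | ecfaaabddfccdbfaaca
  22 |   8 | faaabddfccdbfaaca
  23 |  20 | faaca
  24 |  15 | fccdbfaaca

[24, 9, 10, 21, 3, 11, 22, 0, 4, 1, 12, 19, 23, 16, 17, 5, 7, 2, 18, 13, 14, 6, 8, 20, 15]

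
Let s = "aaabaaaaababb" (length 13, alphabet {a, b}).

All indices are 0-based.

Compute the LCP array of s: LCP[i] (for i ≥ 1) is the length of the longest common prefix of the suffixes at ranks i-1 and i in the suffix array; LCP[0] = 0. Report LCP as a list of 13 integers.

[0, 4, 3, 5, 2, 4, 1, 3, 2, 0, 1, 2, 1]

rank | idx | suffix
   0 |   4 | aaaaababb
   1 |   5 | aaaababb
   2 |   0 | aaabaaaaababb
   3 |   6 | aaababb
   4 |   1 | aabaaaaababb
   5 |   7 | aababb
   6 |   2 | abaaaaababb
   7 |   8 | ababb
   8 |  10 | abb
   9 |  12 | b
  10 |   3 | baaaaababb
  11 |   9 | babb
  12 |  11 | bb

SA = [4, 5, 0, 6, 1, 7, 2, 8, 10, 12, 3, 9, 11]
[i] adj suffixes → lcp
  [1] 4/5 → 4 ('aaaa')
  [2] 5/0 → 3 ('aaa')
  [3] 0/6 → 5 ('aaaba')
  [4] 6/1 → 2 ('aa')
  [5] 1/7 → 4 ('aaba')
  [6] 7/2 → 1 ('a')
  [7] 2/8 → 3 ('aba')
  [8] 8/10 → 2 ('ab')
  [9] 10/12 → 0 ('')
  [10] 12/3 → 1 ('b')
  [11] 3/9 → 2 ('ba')
  [12] 9/11 → 1 ('b')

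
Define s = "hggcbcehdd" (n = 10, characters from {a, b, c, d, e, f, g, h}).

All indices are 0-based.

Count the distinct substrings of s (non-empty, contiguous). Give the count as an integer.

sorted suffixes:
  #0 SA[0]=4  'bcehdd'
  #1 SA[1]=3  'cbcehdd'
  #2 SA[2]=5  'cehdd'
  #3 SA[3]=9  'd'
  #4 SA[4]=8  'dd'
  #5 SA[5]=6  'ehdd'
  #6 SA[6]=2  'gcbcehdd'
  #7 SA[7]=1  'ggcbcehdd'
  #8 SA[8]=7  'hdd'
  #9 SA[9]=0  'hggcbcehdd'

SA = [4, 3, 5, 9, 8, 6, 2, 1, 7, 0]
i: (SA[i-1],SA[i]) lcp shared
  1: (4,3) 0 ''
  2: (3,5) 1 'c'
  3: (5,9) 0 ''
  4: (9,8) 1 'd'
  5: (8,6) 0 ''
  6: (6,2) 0 ''
  7: (2,1) 1 'g'
  8: (1,7) 0 ''
  9: (7,0) 1 'h'

n(n+1)/2 = 10·11/2 = 55
Σ LCP = 0 + 0 + 1 + 0 + 1 + 0 + 0 + 1 + 0 + 1 = 4
distinct = 55 − 4 = 51

51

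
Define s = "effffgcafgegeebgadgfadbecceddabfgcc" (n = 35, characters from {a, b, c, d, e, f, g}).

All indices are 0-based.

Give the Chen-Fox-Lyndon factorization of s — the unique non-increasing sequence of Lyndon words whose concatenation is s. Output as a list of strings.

emit factor 1: 'effffg' (i=0, period=6)
emit factor 2: 'c' (i=6, period=1)
emit factor 3: 'afgegeebg' (i=7, period=9)
emit factor 4: 'adgf' (i=16, period=4)
emit factor 5: 'adbeccedd' (i=20, period=9)
emit factor 6: 'abfgcc' (i=29, period=6)

["effffg", "c", "afgegeebg", "adgf", "adbeccedd", "abfgcc"]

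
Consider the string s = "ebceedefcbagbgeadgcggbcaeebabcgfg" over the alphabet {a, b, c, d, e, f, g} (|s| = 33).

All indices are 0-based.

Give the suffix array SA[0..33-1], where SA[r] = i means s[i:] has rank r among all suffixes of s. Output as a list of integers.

rank | idx | suffix
   0 |  27 | abcgfg
   1 |  15 | adgcggbcaeebabcgfg
   2 |  23 | aeebabcgfg
   3 |  10 | agbgeadgcggbcaeebabcgfg
   4 |  26 | babcgfg
   5 |   9 | bagbgeadgcggbcaeebabcgfg
   6 |  21 | bcaeebabcgfg
   7 |   1 | bceedefcbagbgeadgcggbcaeebabcgfg
   8 |  28 | bcgfg
   9 |  12 | bgeadgcggbcaeebabcgfg
  10 |  22 | caeebabcgfg
  11 |   8 | cbagbgeadgcggbcaeebabcgfg
  12 |   2 | ceedefcbagbgeadgcggbcaeebabcgfg
  13 |  29 | cgfg
  14 |  18 | cggbcaeebabcgfg
  15 |   5 | defcbagbgeadgcggbcaeebabcgfg
  16 |  16 | dgcggbcaeebabcgfg
  17 |  14 | eadgcggbcaeebabcgfg
  18 |  25 | ebabcgfg
  19 |   0 | ebceedefcbagbgeadgcggbcaeebabcgfg
  20 |   4 | edefcbagbgeadgcggbcaeebabcgfg
  21 |  24 | eebabcgfg
  22 |   3 | eedefcbagbgeadgcggbcaeebabcgfg
  23 |   6 | efcbagbgeadgcggbcaeebabcgfg
  24 |   7 | fcbagbgeadgcggbcaeebabcgfg
  25 |  31 | fg
  26 |  32 | g
  27 |  20 | gbcaeebabcgfg
  28 |  11 | gbgeadgcggbcaeebabcgfg
  29 |  17 | gcggbcaeebabcgfg
  30 |  13 | geadgcggbcaeebabcgfg
  31 |  30 | gfg
  32 |  19 | ggbcaeebabcgfg

[27, 15, 23, 10, 26, 9, 21, 1, 28, 12, 22, 8, 2, 29, 18, 5, 16, 14, 25, 0, 4, 24, 3, 6, 7, 31, 32, 20, 11, 17, 13, 30, 19]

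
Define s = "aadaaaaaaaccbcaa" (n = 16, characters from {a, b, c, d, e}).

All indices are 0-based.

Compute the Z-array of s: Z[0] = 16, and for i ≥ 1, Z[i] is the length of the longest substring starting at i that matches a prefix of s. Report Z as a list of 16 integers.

[16, 1, 0, 2, 2, 2, 2, 2, 2, 1, 0, 0, 0, 0, 2, 1]

Z[0]=16
i=1: fresh scan; Z[1]=1 scan→box=[1,2)
i=2: fresh scan; Z[2]=0
i=3: fresh scan; Z[3]=2 scan→box=[3,5)
i=4: min(r-i=1, Z[1]=1)=1; Z[4]=2 scan→box=[4,6)
i=5: min(r-i=1, Z[1]=1)=1; Z[5]=2 scan→box=[5,7)
i=6: min(r-i=1, Z[1]=1)=1; Z[6]=2 scan→box=[6,8)
i=7: min(r-i=1, Z[1]=1)=1; Z[7]=2 scan→box=[7,9)
i=8: min(r-i=1, Z[1]=1)=1; Z[8]=2 scan→box=[8,10)
i=9: min(r-i=1, Z[1]=1)=1; Z[9]=1
i=10: fresh scan; Z[10]=0
i=11: fresh scan; Z[11]=0
i=12: fresh scan; Z[12]=0
i=13: fresh scan; Z[13]=0
i=14: fresh scan; Z[14]=2 scan→box=[14,16)
i=15: min(r-i=1, Z[1]=1)=1; Z[15]=1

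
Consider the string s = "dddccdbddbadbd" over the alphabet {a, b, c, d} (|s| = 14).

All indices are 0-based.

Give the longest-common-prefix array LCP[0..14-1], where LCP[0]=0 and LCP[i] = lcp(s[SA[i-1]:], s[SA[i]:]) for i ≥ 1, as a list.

[0, 0, 1, 2, 0, 1, 0, 1, 2, 3, 1, 1, 2, 2]

rank | idx | suffix
   0 |  10 | adbd
   1 |   9 | badbd
   2 |  12 | bd
   3 |   6 | bddbadbd
   4 |   3 | ccdbddbadbd
   5 |   4 | cdbddbadbd
   6 |  13 | d
   7 |   8 | dbadbd
   8 |  11 | dbd
   9 |   5 | dbddbadbd
  10 |   2 | dccdbddbadbd
  11 |   7 | ddbadbd
  12 |   1 | ddccdbddbadbd
  13 |   0 | dddccdbddbadbd

SA = [10, 9, 12, 6, 3, 4, 13, 8, 11, 5, 2, 7, 1, 0]
[i] adj suffixes → lcp
  [1] 10/9 → 0 ('')
  [2] 9/12 → 1 ('b')
  [3] 12/6 → 2 ('bd')
  [4] 6/3 → 0 ('')
  [5] 3/4 → 1 ('c')
  [6] 4/13 → 0 ('')
  [7] 13/8 → 1 ('d')
  [8] 8/11 → 2 ('db')
  [9] 11/5 → 3 ('dbd')
  [10] 5/2 → 1 ('d')
  [11] 2/7 → 1 ('d')
  [12] 7/1 → 2 ('dd')
  [13] 1/0 → 2 ('dd')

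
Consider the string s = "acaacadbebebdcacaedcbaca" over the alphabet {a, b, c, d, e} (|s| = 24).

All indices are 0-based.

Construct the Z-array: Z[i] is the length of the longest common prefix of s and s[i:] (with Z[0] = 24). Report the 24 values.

Z[0]=24
i=1: outside box; Z[1]=0
i=2: outside box; Z[2]=1 scan→box=[2,3)
i=3: outside box; Z[3]=3 scan→box=[3,6)
i=4: min(r-i=2, Z[1]=0)=0; Z[4]=0
i=5: min(r-i=1, Z[2]=1)=1; Z[5]=1
i=6: outside box; Z[6]=0
i=7: outside box; Z[7]=0
i=8: outside box; Z[8]=0
i=9: outside box; Z[9]=0
i=10: outside box; Z[10]=0
i=11: outside box; Z[11]=0
i=12: outside box; Z[12]=0
i=13: outside box; Z[13]=0
i=14: outside box; Z[14]=3 scan→box=[14,17)
i=15: min(r-i=2, Z[1]=0)=0; Z[15]=0
i=16: min(r-i=1, Z[2]=1)=1; Z[16]=1
i=17: outside box; Z[17]=0
i=18: outside box; Z[18]=0
i=19: outside box; Z[19]=0
i=20: outside box; Z[20]=0
i=21: outside box; Z[21]=3 scan→box=[21,24)
i=22: min(r-i=2, Z[1]=0)=0; Z[22]=0
i=23: min(r-i=1, Z[2]=1)=1; Z[23]=1

[24, 0, 1, 3, 0, 1, 0, 0, 0, 0, 0, 0, 0, 0, 3, 0, 1, 0, 0, 0, 0, 3, 0, 1]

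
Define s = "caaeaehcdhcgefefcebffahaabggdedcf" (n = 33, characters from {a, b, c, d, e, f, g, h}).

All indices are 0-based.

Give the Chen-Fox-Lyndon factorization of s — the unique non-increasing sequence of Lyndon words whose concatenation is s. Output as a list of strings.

["c", "aaeaehcdhcgefefcebffah", "aabggdedcf"]

emit factor 1: 'c' (i=0, period=1)
emit factor 2: 'aaeaehcdhcgefefcebffah' (i=1, period=22)
emit factor 3: 'aabggdedcf' (i=23, period=10)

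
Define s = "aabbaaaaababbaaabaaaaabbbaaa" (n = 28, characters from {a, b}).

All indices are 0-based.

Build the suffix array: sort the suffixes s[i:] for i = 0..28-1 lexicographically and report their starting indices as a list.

[27, 26, 25, 4, 17, 5, 18, 13, 6, 19, 14, 7, 0, 20, 15, 8, 1, 10, 21, 24, 3, 16, 12, 9, 23, 2, 11, 22]

rank→(start, suffix):
  0 → (27, 'a')
  1 → (26, 'aa')
  2 → (25, 'aaa')
  3 → (4, 'aaaaababbaaabaaaaabbbaaa')
  4 → (17, 'aaaaabbbaaa')
  5 → (5, 'aaaababbaaabaaaaabbbaaa')
  6 → (18, 'aaaabbbaaa')
  7 → (13, 'aaabaaaaabbbaaa')
  8 → (6, 'aaababbaaabaaaaabbbaaa')
  9 → (19, 'aaabbbaaa')
  10 → (14, 'aabaaaaabbbaaa')
  11 → (7, 'aababbaaabaaaaabbbaaa')
  12 → (0, 'aabbaaaaababbaaabaaaaabbbaaa')
  13 → (20, 'aabbbaaa')
  14 → (15, 'abaaaaabbbaaa')
  15 → (8, 'ababbaaabaaaaabbbaaa')
  16 → (1, 'abbaaaaababbaaabaaaaabbbaaa')
  17 → (10, 'abbaaabaaaaabbbaaa')
  18 → (21, 'abbbaaa')
  19 → (24, 'baaa')
  20 → (3, 'baaaaababbaaabaaaaabbbaaa')
  21 → (16, 'baaaaabbbaaa')
  22 → (12, 'baaabaaaaabbbaaa')
  23 → (9, 'babbaaabaaaaabbbaaa')
  24 → (23, 'bbaaa')
  25 → (2, 'bbaaaaababbaaabaaaaabbbaaa')
  26 → (11, 'bbaaabaaaaabbbaaa')
  27 → (22, 'bbbaaa')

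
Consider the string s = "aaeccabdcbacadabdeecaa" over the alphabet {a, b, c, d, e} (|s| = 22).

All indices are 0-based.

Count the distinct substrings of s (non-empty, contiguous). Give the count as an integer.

229

rank→(start, suffix):
  0 → (21, 'a')
  1 → (20, 'aa')
  2 → (0, 'aaeccabdcbacadabdeecaa')
  3 → (5, 'abdcbacadabdeecaa')
  4 → (14, 'abdeecaa')
  5 → (10, 'acadabdeecaa')
  6 → (12, 'adabdeecaa')
  7 → (1, 'aeccabdcbacadabdeecaa')
  8 → (9, 'bacadabdeecaa')
  9 → (6, 'bdcbacadabdeecaa')
  10 → (15, 'bdeecaa')
  11 → (19, 'caa')
  12 → (4, 'cabdcbacadabdeecaa')
  13 → (11, 'cadabdeecaa')
  14 → (8, 'cbacadabdeecaa')
  15 → (3, 'ccabdcbacadabdeecaa')
  16 → (13, 'dabdeecaa')
  17 → (7, 'dcbacadabdeecaa')
  18 → (16, 'deecaa')
  19 → (18, 'ecaa')
  20 → (2, 'eccabdcbacadabdeecaa')
  21 → (17, 'eecaa')

SA = [21, 20, 0, 5, 14, 10, 12, 1, 9, 6, 15, 19, 4, 11, 8, 3, 13, 7, 16, 18, 2, 17]
i: (SA[i-1],SA[i]) lcp shared
  1: (21,20) 1 'a'
  2: (20,0) 2 'aa'
  3: (0,5) 1 'a'
  4: (5,14) 3 'abd'
  5: (14,10) 1 'a'
  6: (10,12) 1 'a'
  7: (12,1) 1 'a'
  8: (1,9) 0 ''
  9: (9,6) 1 'b'
  10: (6,15) 2 'bd'
  11: (15,19) 0 ''
  12: (19,4) 2 'ca'
  13: (4,11) 2 'ca'
  14: (11,8) 1 'c'
  15: (8,3) 1 'c'
  16: (3,13) 0 ''
  17: (13,7) 1 'd'
  18: (7,16) 1 'd'
  19: (16,18) 0 ''
  20: (18,2) 2 'ec'
  21: (2,17) 1 'e'

n(n+1)/2 = 22·23/2 = 253
Σ LCP = 0 + 1 + 2 + 1 + 3 + 1 + 1 + 1 + 0 + 1 + 2 + 0 + 2 + 2 + 1 + 1 + 0 + 1 + 1 + 0 + 2 + 1 = 24
distinct = 253 − 24 = 229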